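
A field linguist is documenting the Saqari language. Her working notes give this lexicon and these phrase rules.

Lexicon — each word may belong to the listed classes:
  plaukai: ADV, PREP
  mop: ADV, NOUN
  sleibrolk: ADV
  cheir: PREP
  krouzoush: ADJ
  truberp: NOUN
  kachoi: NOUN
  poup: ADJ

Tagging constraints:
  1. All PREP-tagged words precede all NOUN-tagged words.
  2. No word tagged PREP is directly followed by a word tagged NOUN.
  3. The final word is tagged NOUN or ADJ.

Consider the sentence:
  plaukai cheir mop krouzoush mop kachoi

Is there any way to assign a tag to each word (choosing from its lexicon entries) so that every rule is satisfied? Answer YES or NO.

Candidates per position — 1:plaukai {ADV,PREP}; 2:cheir {PREP}; 3:mop {ADV,NOUN}; 4:krouzoush {ADJ}; 5:mop {ADV,NOUN}; 6:kachoi {NOUN}.
One satisfying assignment: PREP PREP ADV ADJ NOUN NOUN.
Rule-by-rule: rule 1 ✓; rule 2 ✓; rule 3 ✓.

YES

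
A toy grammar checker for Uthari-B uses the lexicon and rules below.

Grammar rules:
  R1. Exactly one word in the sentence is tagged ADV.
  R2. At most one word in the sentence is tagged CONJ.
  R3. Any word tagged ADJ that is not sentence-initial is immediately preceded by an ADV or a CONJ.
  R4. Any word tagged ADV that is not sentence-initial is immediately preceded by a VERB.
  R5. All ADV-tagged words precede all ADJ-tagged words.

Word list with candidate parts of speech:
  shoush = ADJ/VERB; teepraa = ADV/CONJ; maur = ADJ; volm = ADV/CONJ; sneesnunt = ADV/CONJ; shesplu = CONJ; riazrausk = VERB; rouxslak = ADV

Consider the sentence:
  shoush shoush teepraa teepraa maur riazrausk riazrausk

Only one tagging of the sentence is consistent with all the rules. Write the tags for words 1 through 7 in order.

Candidates per position — 1:shoush {ADJ,VERB}; 2:shoush {ADJ,VERB}; 3:teepraa {ADV,CONJ}; 4:teepraa {ADV,CONJ}; 5:maur {ADJ}; 6:riazrausk {VERB}; 7:riazrausk {VERB}.
Position 2: tagging it ADJ would leave rule 3 unsatisfiable, so it must be VERB.
Position 4: tagging it ADV would leave rule 4 unsatisfiable, so it must be CONJ.
Position 3: tagging it CONJ would leave rule 1 unsatisfiable, so it must be ADV.
Position 1: tagging it ADJ would leave rule 5 unsatisfiable, so it must be VERB.
The unique satisfying tagging is: VERB VERB ADV CONJ ADJ VERB VERB.
Rule-by-rule: rule 1 ✓; rule 2 ✓; rule 3 ✓; rule 4 ✓; rule 5 ✓.

VERB VERB ADV CONJ ADJ VERB VERB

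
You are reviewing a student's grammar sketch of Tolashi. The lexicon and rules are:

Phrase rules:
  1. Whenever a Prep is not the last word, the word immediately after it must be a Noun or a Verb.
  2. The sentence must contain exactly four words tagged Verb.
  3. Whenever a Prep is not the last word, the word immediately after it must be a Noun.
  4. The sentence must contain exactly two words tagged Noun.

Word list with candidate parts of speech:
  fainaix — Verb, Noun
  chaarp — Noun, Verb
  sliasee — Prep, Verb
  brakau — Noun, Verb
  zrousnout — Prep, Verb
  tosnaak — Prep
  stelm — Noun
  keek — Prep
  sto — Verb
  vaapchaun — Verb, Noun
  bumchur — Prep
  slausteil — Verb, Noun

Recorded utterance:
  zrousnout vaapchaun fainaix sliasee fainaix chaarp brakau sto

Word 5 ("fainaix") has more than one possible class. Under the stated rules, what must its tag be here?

Noun

Candidates per position — 1:zrousnout {Prep,Verb}; 2:vaapchaun {Verb,Noun}; 3:fainaix {Verb,Noun}; 4:sliasee {Prep,Verb}; 5:fainaix {Verb,Noun}; 6:chaarp {Noun,Verb}; 7:brakau {Noun,Verb}; 8:sto {Verb}.
Position 5: the remaining choice is settled jointly with positions 1, 2, 3, 4, 6, 7 — only Noun at position 5 is part of a tagging that satisfies every rule.
So the tagging must be: Prep Noun Verb Prep Noun Verb Verb Verb.
Checking: rule 1 ✓; rule 2 ✓; rule 3 ✓; rule 4 ✓.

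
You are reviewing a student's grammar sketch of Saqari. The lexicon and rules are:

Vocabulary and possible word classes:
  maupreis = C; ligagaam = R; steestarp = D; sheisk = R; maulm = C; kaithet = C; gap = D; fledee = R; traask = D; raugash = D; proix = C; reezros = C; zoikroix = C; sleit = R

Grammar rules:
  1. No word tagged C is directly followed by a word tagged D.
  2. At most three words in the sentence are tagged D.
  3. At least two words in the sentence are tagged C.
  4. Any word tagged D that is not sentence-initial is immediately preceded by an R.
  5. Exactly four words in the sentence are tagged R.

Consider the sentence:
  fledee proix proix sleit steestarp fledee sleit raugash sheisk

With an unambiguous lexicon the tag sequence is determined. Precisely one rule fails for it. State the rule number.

5

Fixed tagging: R C C R D R R D R.
Rule check: R1 pass, R2 pass, R3 pass, R4 pass, R5 fail.
Only rule 5 fails.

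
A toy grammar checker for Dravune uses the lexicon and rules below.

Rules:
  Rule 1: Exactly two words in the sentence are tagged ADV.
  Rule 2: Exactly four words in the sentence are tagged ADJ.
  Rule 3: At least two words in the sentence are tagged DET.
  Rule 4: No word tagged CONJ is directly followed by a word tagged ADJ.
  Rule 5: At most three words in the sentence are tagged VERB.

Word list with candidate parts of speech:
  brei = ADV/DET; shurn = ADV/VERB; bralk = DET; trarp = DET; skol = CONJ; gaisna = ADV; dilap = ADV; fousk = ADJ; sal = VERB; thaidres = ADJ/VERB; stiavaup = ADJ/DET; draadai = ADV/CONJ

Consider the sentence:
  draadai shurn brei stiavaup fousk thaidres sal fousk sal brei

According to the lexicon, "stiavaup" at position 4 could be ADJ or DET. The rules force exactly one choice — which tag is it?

Candidates per position — 1:draadai {ADV,CONJ}; 2:shurn {ADV,VERB}; 3:brei {ADV,DET}; 4:stiavaup {ADJ,DET}; 5:fousk {ADJ}; 6:thaidres {ADJ,VERB}; 7:sal {VERB}; 8:fousk {ADJ}; 9:sal {VERB}; 10:brei {ADV,DET}.
Word 4 cannot be DET — rule 2 would then fail for every completion. It is ADJ.
Word 6 cannot be VERB — rule 2 would then fail for every completion. It is ADJ.
Word 10 cannot be ADV — rule 3 would then fail for every completion. It is DET.
Word 3 cannot be ADV — rule 3 would then fail for every completion. It is DET.
Word 1 cannot be CONJ — rule 1 would then fail for every completion. It is ADV.
Word 2 cannot be VERB — rule 1 would then fail for every completion. It is ADV.
The unique satisfying tagging is: ADV ADV DET ADJ ADJ ADJ VERB ADJ VERB DET.
Rule-by-rule: rule 1 ✓; rule 2 ✓; rule 3 ✓; rule 4 ✓; rule 5 ✓.

ADJ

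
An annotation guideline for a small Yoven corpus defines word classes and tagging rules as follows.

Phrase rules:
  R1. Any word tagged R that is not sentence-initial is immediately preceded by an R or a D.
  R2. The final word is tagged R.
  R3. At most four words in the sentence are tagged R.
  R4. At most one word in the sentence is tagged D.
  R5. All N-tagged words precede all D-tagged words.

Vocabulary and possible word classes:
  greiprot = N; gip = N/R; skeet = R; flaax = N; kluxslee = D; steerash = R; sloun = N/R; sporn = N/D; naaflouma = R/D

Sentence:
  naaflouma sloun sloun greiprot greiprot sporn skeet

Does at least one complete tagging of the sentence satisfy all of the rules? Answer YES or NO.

YES

Candidates per position — 1:naaflouma {R,D}; 2:sloun {N,R}; 3:sloun {N,R}; 4:greiprot {N}; 5:greiprot {N}; 6:sporn {N,D}; 7:skeet {R}.
One satisfying assignment: R R N N N D R.
Verifying each rule — rule 1 ok; rule 2 ok; rule 3 ok; rule 4 ok; rule 5 ok.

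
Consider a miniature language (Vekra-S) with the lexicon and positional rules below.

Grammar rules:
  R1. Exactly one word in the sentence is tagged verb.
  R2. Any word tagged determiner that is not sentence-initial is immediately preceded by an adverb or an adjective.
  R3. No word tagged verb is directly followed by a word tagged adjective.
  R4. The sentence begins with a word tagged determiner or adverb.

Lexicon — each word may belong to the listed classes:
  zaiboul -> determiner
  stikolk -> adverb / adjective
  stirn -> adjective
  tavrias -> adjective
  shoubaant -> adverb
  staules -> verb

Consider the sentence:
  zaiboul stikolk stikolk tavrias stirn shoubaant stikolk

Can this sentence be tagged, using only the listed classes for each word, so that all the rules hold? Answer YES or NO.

NO

Candidates per position — 1:zaiboul {determiner}; 2:stikolk {adverb,adjective}; 3:stikolk {adverb,adjective}; 4:tavrias {adjective}; 5:stirn {adjective}; 6:shoubaant {adverb}; 7:stikolk {adverb,adjective}.
Rule 1 cannot be satisfied by any choice of tags from the lexicon.
So there is no consistent tagging.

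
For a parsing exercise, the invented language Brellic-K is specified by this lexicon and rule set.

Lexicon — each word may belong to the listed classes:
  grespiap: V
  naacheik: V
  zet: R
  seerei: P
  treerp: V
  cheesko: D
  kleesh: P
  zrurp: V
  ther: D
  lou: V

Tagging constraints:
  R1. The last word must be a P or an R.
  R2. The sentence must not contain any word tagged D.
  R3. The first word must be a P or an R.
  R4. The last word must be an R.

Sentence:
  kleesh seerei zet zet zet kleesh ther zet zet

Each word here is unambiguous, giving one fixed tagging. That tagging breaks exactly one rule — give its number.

Fixed tagging: P P R R R P D R R.
Checking each rule: R1 ✓, R2 ✗, R3 ✓, R4 ✓.
Only rule 2 fails.

2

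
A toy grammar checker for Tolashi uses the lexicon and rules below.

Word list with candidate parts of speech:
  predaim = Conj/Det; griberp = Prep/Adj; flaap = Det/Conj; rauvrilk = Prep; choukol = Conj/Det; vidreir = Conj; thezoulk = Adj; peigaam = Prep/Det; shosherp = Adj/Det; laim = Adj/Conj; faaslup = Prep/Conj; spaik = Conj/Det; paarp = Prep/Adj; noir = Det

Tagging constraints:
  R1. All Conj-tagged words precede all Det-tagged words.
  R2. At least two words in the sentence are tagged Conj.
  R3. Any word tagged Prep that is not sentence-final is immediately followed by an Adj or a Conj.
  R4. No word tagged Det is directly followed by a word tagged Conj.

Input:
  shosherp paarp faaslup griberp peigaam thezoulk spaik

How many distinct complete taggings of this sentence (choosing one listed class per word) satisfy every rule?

2

Candidates per position — 1:shosherp {Adj,Det}; 2:paarp {Prep,Adj}; 3:faaslup {Prep,Conj}; 4:griberp {Prep,Adj}; 5:peigaam {Prep,Det}; 6:thezoulk {Adj}; 7:spaik {Conj,Det}.
There are 64 candidate sequences in total.
The sequences that satisfy every rule: Adj Prep Conj Adj Prep Adj Conj; Adj Adj Conj Adj Prep Adj Conj.
Count = 2.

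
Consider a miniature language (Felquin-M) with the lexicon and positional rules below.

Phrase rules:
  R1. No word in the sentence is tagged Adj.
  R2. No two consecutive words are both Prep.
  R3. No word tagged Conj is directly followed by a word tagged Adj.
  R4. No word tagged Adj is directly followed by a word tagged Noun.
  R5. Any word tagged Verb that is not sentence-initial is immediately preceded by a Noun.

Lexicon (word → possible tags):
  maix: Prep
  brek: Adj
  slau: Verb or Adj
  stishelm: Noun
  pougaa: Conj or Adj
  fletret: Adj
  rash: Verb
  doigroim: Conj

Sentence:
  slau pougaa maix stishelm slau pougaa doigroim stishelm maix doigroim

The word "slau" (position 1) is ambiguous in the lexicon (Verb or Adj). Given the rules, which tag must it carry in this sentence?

Candidates per position — 1:slau {Verb,Adj}; 2:pougaa {Conj,Adj}; 3:maix {Prep}; 4:stishelm {Noun}; 5:slau {Verb,Adj}; 6:pougaa {Conj,Adj}; 7:doigroim {Conj}; 8:stishelm {Noun}; 9:maix {Prep}; 10:doigroim {Conj}.
At position 1, choosing Adj makes rule 1 impossible to satisfy; hence Verb.
At position 2, choosing Adj makes rule 1 impossible to satisfy; hence Conj.
At position 5, choosing Adj makes rule 1 impossible to satisfy; hence Verb.
At position 6, choosing Adj makes rule 1 impossible to satisfy; hence Conj.
The only consistent sequence is: Verb Conj Prep Noun Verb Conj Conj Noun Prep Conj.
Rule-by-rule: rule 1 ok; rule 2 ok; rule 3 ok; rule 4 ok; rule 5 ok.

Verb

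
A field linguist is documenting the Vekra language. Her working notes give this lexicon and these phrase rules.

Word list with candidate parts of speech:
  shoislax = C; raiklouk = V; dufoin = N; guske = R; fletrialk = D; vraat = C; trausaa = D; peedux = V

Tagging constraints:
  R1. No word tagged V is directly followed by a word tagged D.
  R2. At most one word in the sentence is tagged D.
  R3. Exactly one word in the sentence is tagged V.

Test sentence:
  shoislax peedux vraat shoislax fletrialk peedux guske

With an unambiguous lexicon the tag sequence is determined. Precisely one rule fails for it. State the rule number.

3

Fixed tagging: C V C C D V R.
Checking each rule: R1 holds, R2 holds, R3 violated.
Only rule 3 fails.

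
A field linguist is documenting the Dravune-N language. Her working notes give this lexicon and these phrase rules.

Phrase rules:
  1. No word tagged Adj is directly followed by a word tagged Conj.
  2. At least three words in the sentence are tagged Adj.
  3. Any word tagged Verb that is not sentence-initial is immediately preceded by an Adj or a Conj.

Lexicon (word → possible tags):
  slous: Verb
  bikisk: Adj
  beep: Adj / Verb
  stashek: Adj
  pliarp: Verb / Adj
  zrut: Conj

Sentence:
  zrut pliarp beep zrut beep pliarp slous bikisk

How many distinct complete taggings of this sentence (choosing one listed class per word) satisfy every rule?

Candidates per position — 1:zrut {Conj}; 2:pliarp {Verb,Adj}; 3:beep {Adj,Verb}; 4:zrut {Conj}; 5:beep {Adj,Verb}; 6:pliarp {Verb,Adj}; 7:slous {Verb}; 8:bikisk {Adj}.
There are 16 candidate sequences in total.
The sequences that satisfy every rule: Conj Adj Verb Conj Adj Adj Verb Adj; Conj Adj Verb Conj Verb Adj Verb Adj.
Count = 2.

2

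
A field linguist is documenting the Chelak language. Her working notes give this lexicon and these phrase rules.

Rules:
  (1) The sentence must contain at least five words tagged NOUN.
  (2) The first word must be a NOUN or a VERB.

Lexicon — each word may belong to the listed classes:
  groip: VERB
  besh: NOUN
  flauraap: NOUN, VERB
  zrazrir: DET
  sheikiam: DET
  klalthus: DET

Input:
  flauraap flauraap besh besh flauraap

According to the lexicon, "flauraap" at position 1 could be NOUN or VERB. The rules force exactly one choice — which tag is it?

Candidates per position — 1:flauraap {NOUN,VERB}; 2:flauraap {NOUN,VERB}; 3:besh {NOUN}; 4:besh {NOUN}; 5:flauraap {NOUN,VERB}.
Position 1: tagging it VERB would leave rule 1 unsatisfiable, so it must be NOUN.
Position 2: tagging it VERB would leave rule 1 unsatisfiable, so it must be NOUN.
Position 5: tagging it VERB would leave rule 1 unsatisfiable, so it must be NOUN.
So the tagging must be: NOUN NOUN NOUN NOUN NOUN.
Checking: rule 1 ok; rule 2 ok.

NOUN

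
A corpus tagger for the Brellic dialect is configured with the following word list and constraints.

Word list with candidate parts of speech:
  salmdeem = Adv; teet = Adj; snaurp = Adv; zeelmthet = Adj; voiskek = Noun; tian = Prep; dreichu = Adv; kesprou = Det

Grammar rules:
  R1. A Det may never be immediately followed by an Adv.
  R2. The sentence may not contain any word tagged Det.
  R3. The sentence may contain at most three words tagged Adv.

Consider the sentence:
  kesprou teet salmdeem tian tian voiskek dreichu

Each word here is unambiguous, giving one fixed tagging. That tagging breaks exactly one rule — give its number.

Fixed tagging: Det Adj Adv Prep Prep Noun Adv.
Rule check: R1 ✓, R2 ✗, R3 ✓.
Only rule 2 fails.

2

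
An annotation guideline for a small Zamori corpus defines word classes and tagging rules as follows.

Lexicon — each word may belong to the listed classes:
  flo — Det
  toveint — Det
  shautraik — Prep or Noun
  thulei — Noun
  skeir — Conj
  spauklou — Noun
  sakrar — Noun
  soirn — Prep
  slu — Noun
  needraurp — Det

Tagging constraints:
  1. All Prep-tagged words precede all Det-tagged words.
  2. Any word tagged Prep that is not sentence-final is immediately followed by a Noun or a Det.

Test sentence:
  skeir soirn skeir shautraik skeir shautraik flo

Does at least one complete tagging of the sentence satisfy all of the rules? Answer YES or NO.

Candidates per position — 1:skeir {Conj}; 2:soirn {Prep}; 3:skeir {Conj}; 4:shautraik {Prep,Noun}; 5:skeir {Conj}; 6:shautraik {Prep,Noun}; 7:flo {Det}.
Rule 2 cannot be satisfied by any choice of tags from the lexicon.
So there is no consistent tagging.

NO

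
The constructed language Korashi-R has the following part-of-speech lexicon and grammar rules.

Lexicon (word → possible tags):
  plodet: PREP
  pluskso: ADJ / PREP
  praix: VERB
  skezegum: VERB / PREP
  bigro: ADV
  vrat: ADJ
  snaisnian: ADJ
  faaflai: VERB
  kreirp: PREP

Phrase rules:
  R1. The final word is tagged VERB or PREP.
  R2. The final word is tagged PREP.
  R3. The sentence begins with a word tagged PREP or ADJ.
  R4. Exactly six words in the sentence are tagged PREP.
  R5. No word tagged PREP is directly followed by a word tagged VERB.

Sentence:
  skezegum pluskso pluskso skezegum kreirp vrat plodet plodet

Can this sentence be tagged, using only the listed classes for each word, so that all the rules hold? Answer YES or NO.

Candidates per position — 1:skezegum {VERB,PREP}; 2:pluskso {ADJ,PREP}; 3:pluskso {ADJ,PREP}; 4:skezegum {VERB,PREP}; 5:kreirp {PREP}; 6:vrat {ADJ}; 7:plodet {PREP}; 8:plodet {PREP}.
One satisfying assignment: PREP ADJ PREP PREP PREP ADJ PREP PREP.
Checking: rule 1 holds; rule 2 holds; rule 3 holds; rule 4 holds; rule 5 holds.

YES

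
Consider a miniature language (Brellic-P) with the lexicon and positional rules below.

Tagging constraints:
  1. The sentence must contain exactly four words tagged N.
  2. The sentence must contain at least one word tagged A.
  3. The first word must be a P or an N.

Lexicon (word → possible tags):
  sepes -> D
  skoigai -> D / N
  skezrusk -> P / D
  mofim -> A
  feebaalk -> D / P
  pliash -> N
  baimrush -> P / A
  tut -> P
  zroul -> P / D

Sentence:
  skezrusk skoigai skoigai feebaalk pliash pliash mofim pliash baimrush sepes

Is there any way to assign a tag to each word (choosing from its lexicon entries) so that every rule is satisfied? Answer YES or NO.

Candidates per position — 1:skezrusk {P,D}; 2:skoigai {D,N}; 3:skoigai {D,N}; 4:feebaalk {D,P}; 5:pliash {N}; 6:pliash {N}; 7:mofim {A}; 8:pliash {N}; 9:baimrush {P,A}; 10:sepes {D}.
One satisfying assignment: P N D D N N A N A D.
Verifying each rule — rule 1 satisfied; rule 2 satisfied; rule 3 satisfied.

YES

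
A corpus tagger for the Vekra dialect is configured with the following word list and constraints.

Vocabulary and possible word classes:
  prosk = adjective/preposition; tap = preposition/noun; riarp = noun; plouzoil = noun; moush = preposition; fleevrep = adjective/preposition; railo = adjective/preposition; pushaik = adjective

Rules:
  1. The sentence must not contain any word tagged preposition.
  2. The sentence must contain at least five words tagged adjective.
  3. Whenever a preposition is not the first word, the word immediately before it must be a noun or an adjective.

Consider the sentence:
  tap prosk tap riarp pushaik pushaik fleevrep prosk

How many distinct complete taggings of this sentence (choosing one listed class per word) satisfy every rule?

Candidates per position — 1:tap {preposition,noun}; 2:prosk {adjective,preposition}; 3:tap {preposition,noun}; 4:riarp {noun}; 5:pushaik {adjective}; 6:pushaik {adjective}; 7:fleevrep {adjective,preposition}; 8:prosk {adjective,preposition}.
There are 32 candidate sequences in total.
The sequences that satisfy every rule: noun adjective noun noun adjective adjective adjective adjective.
Count = 1.

1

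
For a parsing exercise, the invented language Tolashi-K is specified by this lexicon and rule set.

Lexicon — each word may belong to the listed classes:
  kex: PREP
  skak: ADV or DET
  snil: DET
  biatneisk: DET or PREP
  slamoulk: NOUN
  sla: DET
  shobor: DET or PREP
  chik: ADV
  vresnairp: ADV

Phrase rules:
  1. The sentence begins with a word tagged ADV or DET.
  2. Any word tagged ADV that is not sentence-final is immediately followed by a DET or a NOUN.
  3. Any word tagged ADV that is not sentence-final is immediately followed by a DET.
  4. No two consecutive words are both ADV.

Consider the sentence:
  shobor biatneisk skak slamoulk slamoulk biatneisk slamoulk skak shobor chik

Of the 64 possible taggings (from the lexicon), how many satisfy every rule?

Candidates per position — 1:shobor {DET,PREP}; 2:biatneisk {DET,PREP}; 3:skak {ADV,DET}; 4:slamoulk {NOUN}; 5:slamoulk {NOUN}; 6:biatneisk {DET,PREP}; 7:slamoulk {NOUN}; 8:skak {ADV,DET}; 9:shobor {DET,PREP}; 10:chik {ADV}.
There are 64 candidate sequences in total.
Checking each against the rules leaves 12 sequences.
Count = 12.

12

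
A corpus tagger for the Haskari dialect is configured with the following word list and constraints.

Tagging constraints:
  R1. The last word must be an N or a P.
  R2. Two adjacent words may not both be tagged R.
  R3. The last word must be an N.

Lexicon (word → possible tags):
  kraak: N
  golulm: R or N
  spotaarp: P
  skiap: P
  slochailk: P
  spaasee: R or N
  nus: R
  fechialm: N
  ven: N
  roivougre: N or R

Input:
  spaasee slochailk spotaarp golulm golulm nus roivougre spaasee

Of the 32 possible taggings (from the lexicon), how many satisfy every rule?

Candidates per position — 1:spaasee {R,N}; 2:slochailk {P}; 3:spotaarp {P}; 4:golulm {R,N}; 5:golulm {R,N}; 6:nus {R}; 7:roivougre {N,R}; 8:spaasee {R,N}.
There are 32 candidate sequences in total.
The sequences that satisfy every rule: R P P R N R N N; R P P N N R N N; N P P R N R N N; N P P N N R N N.
Count = 4.

4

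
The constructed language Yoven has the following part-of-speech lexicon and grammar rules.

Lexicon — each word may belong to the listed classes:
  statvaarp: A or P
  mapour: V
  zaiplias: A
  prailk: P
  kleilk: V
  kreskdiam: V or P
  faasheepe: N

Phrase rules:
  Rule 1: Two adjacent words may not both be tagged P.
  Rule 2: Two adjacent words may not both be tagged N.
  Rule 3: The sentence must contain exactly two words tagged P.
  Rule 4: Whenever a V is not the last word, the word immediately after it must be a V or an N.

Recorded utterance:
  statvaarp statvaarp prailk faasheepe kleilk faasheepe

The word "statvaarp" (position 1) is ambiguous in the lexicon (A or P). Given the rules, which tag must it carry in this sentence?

P

Candidates per position — 1:statvaarp {A,P}; 2:statvaarp {A,P}; 3:prailk {P}; 4:faasheepe {N}; 5:kleilk {V}; 6:faasheepe {N}.
At position 2, choosing P makes rule 1 impossible to satisfy; hence A.
At position 1, choosing A makes rule 3 impossible to satisfy; hence P.
That leaves exactly one tagging: P A P N V N.
Rule-by-rule: rule 1 holds; rule 2 holds; rule 3 holds; rule 4 holds.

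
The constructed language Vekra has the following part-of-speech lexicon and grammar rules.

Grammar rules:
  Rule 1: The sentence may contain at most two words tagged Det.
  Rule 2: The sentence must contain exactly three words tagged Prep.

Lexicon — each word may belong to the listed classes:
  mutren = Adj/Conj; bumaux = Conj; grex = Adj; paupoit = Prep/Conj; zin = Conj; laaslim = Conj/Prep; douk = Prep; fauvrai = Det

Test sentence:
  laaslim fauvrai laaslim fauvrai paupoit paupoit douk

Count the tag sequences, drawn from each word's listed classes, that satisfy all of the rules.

Candidates per position — 1:laaslim {Conj,Prep}; 2:fauvrai {Det}; 3:laaslim {Conj,Prep}; 4:fauvrai {Det}; 5:paupoit {Prep,Conj}; 6:paupoit {Prep,Conj}; 7:douk {Prep}.
There are 16 candidate sequences in total.
Checking each against the rules leaves 6 sequences.
Count = 6.

6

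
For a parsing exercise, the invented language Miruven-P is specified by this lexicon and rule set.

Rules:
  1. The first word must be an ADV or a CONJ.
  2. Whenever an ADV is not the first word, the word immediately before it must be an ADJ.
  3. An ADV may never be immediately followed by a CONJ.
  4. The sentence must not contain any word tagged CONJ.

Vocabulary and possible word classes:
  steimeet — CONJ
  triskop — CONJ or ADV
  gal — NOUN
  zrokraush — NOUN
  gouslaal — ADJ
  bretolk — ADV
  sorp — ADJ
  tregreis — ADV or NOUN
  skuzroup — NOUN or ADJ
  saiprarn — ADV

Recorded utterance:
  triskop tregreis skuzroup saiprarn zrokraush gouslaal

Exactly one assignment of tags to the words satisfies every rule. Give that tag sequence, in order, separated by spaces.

Candidates per position — 1:triskop {CONJ,ADV}; 2:tregreis {ADV,NOUN}; 3:skuzroup {NOUN,ADJ}; 4:saiprarn {ADV}; 5:zrokraush {NOUN}; 6:gouslaal {ADJ}.
At position 1, choosing CONJ makes rule 4 impossible to satisfy; hence ADV.
At position 2, choosing ADV makes rule 2 impossible to satisfy; hence NOUN.
At position 3, choosing NOUN makes rule 2 impossible to satisfy; hence ADJ.
That leaves exactly one tagging: ADV NOUN ADJ ADV NOUN ADJ.
Checking: rule 1 ✓; rule 2 ✓; rule 3 ✓; rule 4 ✓.

ADV NOUN ADJ ADV NOUN ADJ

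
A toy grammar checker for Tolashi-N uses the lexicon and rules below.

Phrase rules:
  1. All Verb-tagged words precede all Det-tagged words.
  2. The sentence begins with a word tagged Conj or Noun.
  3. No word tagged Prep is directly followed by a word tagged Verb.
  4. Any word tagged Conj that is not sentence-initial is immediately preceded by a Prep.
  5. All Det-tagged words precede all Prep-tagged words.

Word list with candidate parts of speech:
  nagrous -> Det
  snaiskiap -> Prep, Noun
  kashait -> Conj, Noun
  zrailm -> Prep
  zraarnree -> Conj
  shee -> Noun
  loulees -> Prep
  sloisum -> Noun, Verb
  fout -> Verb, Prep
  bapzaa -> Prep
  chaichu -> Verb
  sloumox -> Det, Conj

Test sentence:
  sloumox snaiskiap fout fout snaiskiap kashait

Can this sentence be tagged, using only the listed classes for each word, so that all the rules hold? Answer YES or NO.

Candidates per position — 1:sloumox {Det,Conj}; 2:snaiskiap {Prep,Noun}; 3:fout {Verb,Prep}; 4:fout {Verb,Prep}; 5:snaiskiap {Prep,Noun}; 6:kashait {Conj,Noun}.
One satisfying assignment: Conj Prep Prep Prep Prep Noun.
Checking: rule 1 satisfied; rule 2 satisfied; rule 3 satisfied; rule 4 satisfied; rule 5 satisfied.

YES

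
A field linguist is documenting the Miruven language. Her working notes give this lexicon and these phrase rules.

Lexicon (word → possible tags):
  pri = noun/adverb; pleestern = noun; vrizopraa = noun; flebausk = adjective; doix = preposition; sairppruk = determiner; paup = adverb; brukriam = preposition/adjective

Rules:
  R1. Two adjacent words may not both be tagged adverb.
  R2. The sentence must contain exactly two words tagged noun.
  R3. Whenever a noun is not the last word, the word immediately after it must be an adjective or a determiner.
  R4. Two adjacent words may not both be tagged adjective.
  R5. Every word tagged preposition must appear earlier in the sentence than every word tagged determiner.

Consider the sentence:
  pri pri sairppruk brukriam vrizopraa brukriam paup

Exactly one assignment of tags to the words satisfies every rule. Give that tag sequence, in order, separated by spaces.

Candidates per position — 1:pri {noun,adverb}; 2:pri {noun,adverb}; 3:sairppruk {determiner}; 4:brukriam {preposition,adjective}; 5:vrizopraa {noun}; 6:brukriam {preposition,adjective}; 7:paup {adverb}.
Position 1: tagging it noun would leave rule 3 unsatisfiable, so it must be adverb.
Position 2: tagging it adverb would leave rule 1 unsatisfiable, so it must be noun.
Position 4: tagging it preposition would leave rule 5 unsatisfiable, so it must be adjective.
Position 6: tagging it preposition would leave rule 3 unsatisfiable, so it must be adjective.
The only consistent sequence is: adverb noun determiner adjective noun adjective adverb.
Checking: rule 1 holds; rule 2 holds; rule 3 holds; rule 4 holds; rule 5 holds.

adverb noun determiner adjective noun adjective adverb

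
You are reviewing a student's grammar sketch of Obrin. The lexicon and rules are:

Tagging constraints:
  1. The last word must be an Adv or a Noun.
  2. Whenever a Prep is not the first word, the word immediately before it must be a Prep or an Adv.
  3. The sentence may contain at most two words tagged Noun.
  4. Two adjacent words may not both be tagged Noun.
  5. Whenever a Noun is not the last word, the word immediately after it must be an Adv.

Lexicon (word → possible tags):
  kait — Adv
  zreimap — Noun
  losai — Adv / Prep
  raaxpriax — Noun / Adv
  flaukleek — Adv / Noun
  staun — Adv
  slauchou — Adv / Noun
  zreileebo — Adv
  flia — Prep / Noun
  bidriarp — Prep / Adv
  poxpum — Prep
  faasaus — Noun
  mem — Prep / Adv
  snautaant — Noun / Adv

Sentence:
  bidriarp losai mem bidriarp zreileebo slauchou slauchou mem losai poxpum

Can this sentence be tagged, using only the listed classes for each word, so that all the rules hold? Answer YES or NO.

Candidates per position — 1:bidriarp {Prep,Adv}; 2:losai {Adv,Prep}; 3:mem {Prep,Adv}; 4:bidriarp {Prep,Adv}; 5:zreileebo {Adv}; 6:slauchou {Adv,Noun}; 7:slauchou {Adv,Noun}; 8:mem {Prep,Adv}; 9:losai {Adv,Prep}; 10:poxpum {Prep}.
Rule 1 cannot be satisfied by any choice of tags from the lexicon.
So there is no consistent tagging.

NO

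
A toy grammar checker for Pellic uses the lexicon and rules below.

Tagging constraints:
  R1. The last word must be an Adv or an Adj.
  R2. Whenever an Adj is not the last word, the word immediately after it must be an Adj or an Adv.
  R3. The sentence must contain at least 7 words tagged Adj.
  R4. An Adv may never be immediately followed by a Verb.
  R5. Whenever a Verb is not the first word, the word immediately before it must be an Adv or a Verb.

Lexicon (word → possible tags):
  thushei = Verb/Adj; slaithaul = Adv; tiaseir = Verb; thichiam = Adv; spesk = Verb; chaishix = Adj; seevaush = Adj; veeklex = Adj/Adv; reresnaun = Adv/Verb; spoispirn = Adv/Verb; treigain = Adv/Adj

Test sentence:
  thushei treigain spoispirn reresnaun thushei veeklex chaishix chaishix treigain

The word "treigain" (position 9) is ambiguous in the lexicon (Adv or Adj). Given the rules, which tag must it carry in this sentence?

Candidates per position — 1:thushei {Verb,Adj}; 2:treigain {Adv,Adj}; 3:spoispirn {Adv,Verb}; 4:reresnaun {Adv,Verb}; 5:thushei {Verb,Adj}; 6:veeklex {Adj,Adv}; 7:chaishix {Adj}; 8:chaishix {Adj}; 9:treigain {Adv,Adj}.
Position 1: Verb is ruled out by rule 3; that leaves Adj.
Position 2: Adv is ruled out by rule 3; that leaves Adj.
Position 3: Verb is ruled out by rule 2; that leaves Adv.
Position 4: Verb is ruled out by rule 4; that leaves Adv.
Position 5: Verb is ruled out by rule 3; that leaves Adj.
Position 6: Adv is ruled out by rule 3; that leaves Adj.
Position 9: Adv is ruled out by rule 3; that leaves Adj.
The only consistent sequence is: Adj Adj Adv Adv Adj Adj Adj Adj Adj.
Checking: rule 1 ✓; rule 2 ✓; rule 3 ✓; rule 4 ✓; rule 5 ✓.

Adj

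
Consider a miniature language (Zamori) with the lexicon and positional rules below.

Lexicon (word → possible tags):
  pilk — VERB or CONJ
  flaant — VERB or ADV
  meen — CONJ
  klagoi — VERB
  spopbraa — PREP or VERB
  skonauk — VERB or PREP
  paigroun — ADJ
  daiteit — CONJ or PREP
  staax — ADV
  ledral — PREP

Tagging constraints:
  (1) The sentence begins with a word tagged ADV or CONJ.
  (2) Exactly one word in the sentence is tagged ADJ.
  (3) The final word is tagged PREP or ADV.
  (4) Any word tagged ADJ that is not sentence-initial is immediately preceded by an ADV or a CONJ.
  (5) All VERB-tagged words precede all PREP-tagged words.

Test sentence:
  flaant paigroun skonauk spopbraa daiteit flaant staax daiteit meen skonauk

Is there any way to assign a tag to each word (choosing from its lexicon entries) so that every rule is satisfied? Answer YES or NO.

YES

Candidates per position — 1:flaant {VERB,ADV}; 2:paigroun {ADJ}; 3:skonauk {VERB,PREP}; 4:spopbraa {PREP,VERB}; 5:daiteit {CONJ,PREP}; 6:flaant {VERB,ADV}; 7:staax {ADV}; 8:daiteit {CONJ,PREP}; 9:meen {CONJ}; 10:skonauk {VERB,PREP}.
One satisfying assignment: ADV ADJ VERB VERB CONJ ADV ADV PREP CONJ PREP.
Checking: rule 1 satisfied; rule 2 satisfied; rule 3 satisfied; rule 4 satisfied; rule 5 satisfied.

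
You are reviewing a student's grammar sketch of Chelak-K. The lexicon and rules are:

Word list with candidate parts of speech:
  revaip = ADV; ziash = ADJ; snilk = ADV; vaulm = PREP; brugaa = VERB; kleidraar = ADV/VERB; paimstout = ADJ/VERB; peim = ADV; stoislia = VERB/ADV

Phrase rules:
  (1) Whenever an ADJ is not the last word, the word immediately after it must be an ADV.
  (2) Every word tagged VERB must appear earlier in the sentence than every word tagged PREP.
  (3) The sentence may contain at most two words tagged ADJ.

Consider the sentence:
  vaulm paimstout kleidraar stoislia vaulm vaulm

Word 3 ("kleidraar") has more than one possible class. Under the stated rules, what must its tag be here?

ADV

Candidates per position — 1:vaulm {PREP}; 2:paimstout {ADJ,VERB}; 3:kleidraar {ADV,VERB}; 4:stoislia {VERB,ADV}; 5:vaulm {PREP}; 6:vaulm {PREP}.
If word 2 were VERB, no tagging could satisfy rule 2; so word 2 is ADJ.
If word 3 were VERB, no tagging could satisfy rule 1; so word 3 is ADV.
If word 4 were VERB, no tagging could satisfy rule 2; so word 4 is ADV.
The unique satisfying tagging is: PREP ADJ ADV ADV PREP PREP.
Check: rule 1 ok; rule 2 ok; rule 3 ok.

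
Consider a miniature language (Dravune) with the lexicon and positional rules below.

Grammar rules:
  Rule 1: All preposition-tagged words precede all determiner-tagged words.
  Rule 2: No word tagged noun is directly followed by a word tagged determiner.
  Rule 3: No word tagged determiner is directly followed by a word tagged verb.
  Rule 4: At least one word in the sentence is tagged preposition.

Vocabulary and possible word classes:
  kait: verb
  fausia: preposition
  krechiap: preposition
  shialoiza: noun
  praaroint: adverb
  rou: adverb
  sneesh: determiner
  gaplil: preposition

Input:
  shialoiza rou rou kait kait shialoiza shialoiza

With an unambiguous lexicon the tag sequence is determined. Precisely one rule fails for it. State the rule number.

Fixed tagging: noun adverb adverb verb verb noun noun.
Applying the rules: R1 ✓, R2 ✓, R3 ✓, R4 ✗.
Only rule 4 fails.

4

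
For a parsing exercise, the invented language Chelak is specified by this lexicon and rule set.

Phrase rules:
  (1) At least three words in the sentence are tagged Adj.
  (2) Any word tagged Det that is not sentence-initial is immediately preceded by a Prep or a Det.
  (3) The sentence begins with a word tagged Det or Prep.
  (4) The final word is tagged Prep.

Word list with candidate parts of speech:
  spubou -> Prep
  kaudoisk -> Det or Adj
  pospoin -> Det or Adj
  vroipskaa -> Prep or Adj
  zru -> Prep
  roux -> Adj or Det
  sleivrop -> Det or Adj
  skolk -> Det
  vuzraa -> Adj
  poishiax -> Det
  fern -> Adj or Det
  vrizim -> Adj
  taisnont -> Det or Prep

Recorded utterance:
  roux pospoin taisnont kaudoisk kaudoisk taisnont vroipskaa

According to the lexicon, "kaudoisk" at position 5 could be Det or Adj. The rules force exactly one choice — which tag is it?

Adj

Candidates per position — 1:roux {Adj,Det}; 2:pospoin {Det,Adj}; 3:taisnont {Det,Prep}; 4:kaudoisk {Det,Adj}; 5:kaudoisk {Det,Adj}; 6:taisnont {Det,Prep}; 7:vroipskaa {Prep,Adj}.
If word 1 were Adj, no tagging could satisfy rule 3; so word 1 is Det.
If word 7 were Adj, no tagging could satisfy rule 4; so word 7 is Prep.
If word 2 were Det, no tagging could satisfy rule 1; so word 2 is Adj.
If word 3 were Det, no tagging could satisfy rule 2; so word 3 is Prep.
If word 4 were Det, no tagging could satisfy rule 1; so word 4 is Adj.
If word 5 were Det, no tagging could satisfy rule 1; so word 5 is Adj.
If word 6 were Det, no tagging could satisfy rule 2; so word 6 is Prep.
So the tagging must be: Det Adj Prep Adj Adj Prep Prep.
Check: rule 1 ✓; rule 2 ✓; rule 3 ✓; rule 4 ✓.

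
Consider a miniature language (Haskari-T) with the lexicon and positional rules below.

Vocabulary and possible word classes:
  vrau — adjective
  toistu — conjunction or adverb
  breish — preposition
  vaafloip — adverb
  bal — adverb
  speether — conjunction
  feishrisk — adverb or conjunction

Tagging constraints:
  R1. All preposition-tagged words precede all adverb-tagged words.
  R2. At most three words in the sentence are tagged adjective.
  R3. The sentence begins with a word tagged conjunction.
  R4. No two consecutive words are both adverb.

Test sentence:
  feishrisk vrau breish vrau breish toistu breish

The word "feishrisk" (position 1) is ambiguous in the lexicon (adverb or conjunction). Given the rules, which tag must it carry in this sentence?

conjunction

Candidates per position — 1:feishrisk {adverb,conjunction}; 2:vrau {adjective}; 3:breish {preposition}; 4:vrau {adjective}; 5:breish {preposition}; 6:toistu {conjunction,adverb}; 7:breish {preposition}.
Position 1: tagging it adverb would leave rule 1 unsatisfiable, so it must be conjunction.
Position 6: tagging it adverb would leave rule 1 unsatisfiable, so it must be conjunction.
So the tagging must be: conjunction adjective preposition adjective preposition conjunction preposition.
Check: rule 1 holds; rule 2 holds; rule 3 holds; rule 4 holds.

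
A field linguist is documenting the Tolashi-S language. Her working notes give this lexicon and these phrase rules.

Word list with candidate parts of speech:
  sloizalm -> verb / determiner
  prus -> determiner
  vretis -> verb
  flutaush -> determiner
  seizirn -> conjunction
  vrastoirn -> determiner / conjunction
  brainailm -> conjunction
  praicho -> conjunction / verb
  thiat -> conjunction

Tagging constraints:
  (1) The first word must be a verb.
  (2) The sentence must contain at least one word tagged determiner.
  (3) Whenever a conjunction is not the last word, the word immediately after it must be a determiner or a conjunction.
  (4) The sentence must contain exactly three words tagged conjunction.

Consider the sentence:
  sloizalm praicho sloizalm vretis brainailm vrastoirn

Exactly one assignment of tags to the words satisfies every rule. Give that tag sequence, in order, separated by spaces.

verb conjunction determiner verb conjunction conjunction

Candidates per position — 1:sloizalm {verb,determiner}; 2:praicho {conjunction,verb}; 3:sloizalm {verb,determiner}; 4:vretis {verb}; 5:brainailm {conjunction}; 6:vrastoirn {determiner,conjunction}.
Position 1: tagging it determiner would leave rule 1 unsatisfiable, so it must be verb.
Position 2: tagging it verb would leave rule 4 unsatisfiable, so it must be conjunction.
Position 3: tagging it verb would leave rule 3 unsatisfiable, so it must be determiner.
Position 6: tagging it determiner would leave rule 4 unsatisfiable, so it must be conjunction.
That leaves exactly one tagging: verb conjunction determiner verb conjunction conjunction.
Check: rule 1 ✓; rule 2 ✓; rule 3 ✓; rule 4 ✓.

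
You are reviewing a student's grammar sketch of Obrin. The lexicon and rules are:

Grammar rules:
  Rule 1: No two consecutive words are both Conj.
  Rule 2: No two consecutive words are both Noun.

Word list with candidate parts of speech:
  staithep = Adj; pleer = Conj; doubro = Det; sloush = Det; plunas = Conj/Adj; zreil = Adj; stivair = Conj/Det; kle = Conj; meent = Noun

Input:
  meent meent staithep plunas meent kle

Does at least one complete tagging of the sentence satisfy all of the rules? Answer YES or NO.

Candidates per position — 1:meent {Noun}; 2:meent {Noun}; 3:staithep {Adj}; 4:plunas {Conj,Adj}; 5:meent {Noun}; 6:kle {Conj}.
Rule 2 cannot be satisfied by any choice of tags from the lexicon.
So there is no consistent tagging.

NO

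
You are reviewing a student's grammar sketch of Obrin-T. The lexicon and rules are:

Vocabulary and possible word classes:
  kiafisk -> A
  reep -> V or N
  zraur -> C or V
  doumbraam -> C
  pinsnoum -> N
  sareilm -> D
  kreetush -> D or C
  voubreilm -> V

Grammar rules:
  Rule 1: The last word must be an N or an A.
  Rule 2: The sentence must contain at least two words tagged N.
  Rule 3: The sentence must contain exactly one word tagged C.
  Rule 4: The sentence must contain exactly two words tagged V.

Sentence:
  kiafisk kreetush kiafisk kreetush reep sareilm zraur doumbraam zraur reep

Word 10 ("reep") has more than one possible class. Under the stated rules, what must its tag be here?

Candidates per position — 1:kiafisk {A}; 2:kreetush {D,C}; 3:kiafisk {A}; 4:kreetush {D,C}; 5:reep {V,N}; 6:sareilm {D}; 7:zraur {C,V}; 8:doumbraam {C}; 9:zraur {C,V}; 10:reep {V,N}.
At position 2, choosing C makes rule 3 impossible to satisfy; hence D.
At position 4, choosing C makes rule 3 impossible to satisfy; hence D.
At position 5, choosing V makes rule 2 impossible to satisfy; hence N.
At position 7, choosing C makes rule 3 impossible to satisfy; hence V.
At position 9, choosing C makes rule 3 impossible to satisfy; hence V.
At position 10, choosing V makes rule 1 impossible to satisfy; hence N.
The unique satisfying tagging is: A D A D N D V C V N.
Rule-by-rule: rule 1 holds; rule 2 holds; rule 3 holds; rule 4 holds.

N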